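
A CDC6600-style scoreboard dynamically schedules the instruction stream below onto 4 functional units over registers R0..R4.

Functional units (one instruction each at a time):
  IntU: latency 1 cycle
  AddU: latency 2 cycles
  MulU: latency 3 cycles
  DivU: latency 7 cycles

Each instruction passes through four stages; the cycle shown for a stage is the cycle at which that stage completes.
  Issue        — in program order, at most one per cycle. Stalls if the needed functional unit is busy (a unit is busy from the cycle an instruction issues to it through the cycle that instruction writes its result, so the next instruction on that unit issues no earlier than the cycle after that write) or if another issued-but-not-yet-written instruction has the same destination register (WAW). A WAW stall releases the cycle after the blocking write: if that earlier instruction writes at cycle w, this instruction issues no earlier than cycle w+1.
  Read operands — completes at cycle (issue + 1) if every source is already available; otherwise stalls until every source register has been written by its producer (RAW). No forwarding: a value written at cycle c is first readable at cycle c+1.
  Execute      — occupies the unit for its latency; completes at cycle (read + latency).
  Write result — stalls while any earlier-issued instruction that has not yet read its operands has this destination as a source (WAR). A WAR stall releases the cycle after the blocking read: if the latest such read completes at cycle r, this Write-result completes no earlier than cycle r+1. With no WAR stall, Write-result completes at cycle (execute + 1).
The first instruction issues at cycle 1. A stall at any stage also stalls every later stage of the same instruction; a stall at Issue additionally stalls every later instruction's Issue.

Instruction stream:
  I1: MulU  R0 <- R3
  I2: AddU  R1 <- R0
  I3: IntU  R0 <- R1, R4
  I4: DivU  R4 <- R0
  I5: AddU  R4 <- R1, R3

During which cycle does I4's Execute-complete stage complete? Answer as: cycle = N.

cycle = 21

cycle 1: I1→MulU
cycle 2: I1 RO, I2→AddU
cycle 5: I1 EX
cycle 6: I1 WR R0
cycle 7: I2 RO, I3→IntU
cycle 8: I4→DivU
cycle 9: I2 EX
cycle 10: I2 WR R1
cycle 11: I3 RO
cycle 12: I3 EX
cycle 13: I3 WR R0
cycle 14: I4 RO
cycle 21: I4 EX
cycle 22: I4 WR R4
cycle 23: I5→AddU
cycle 24: I5 RO
cycle 26: I5 EX
cycle 27: I5 WR R4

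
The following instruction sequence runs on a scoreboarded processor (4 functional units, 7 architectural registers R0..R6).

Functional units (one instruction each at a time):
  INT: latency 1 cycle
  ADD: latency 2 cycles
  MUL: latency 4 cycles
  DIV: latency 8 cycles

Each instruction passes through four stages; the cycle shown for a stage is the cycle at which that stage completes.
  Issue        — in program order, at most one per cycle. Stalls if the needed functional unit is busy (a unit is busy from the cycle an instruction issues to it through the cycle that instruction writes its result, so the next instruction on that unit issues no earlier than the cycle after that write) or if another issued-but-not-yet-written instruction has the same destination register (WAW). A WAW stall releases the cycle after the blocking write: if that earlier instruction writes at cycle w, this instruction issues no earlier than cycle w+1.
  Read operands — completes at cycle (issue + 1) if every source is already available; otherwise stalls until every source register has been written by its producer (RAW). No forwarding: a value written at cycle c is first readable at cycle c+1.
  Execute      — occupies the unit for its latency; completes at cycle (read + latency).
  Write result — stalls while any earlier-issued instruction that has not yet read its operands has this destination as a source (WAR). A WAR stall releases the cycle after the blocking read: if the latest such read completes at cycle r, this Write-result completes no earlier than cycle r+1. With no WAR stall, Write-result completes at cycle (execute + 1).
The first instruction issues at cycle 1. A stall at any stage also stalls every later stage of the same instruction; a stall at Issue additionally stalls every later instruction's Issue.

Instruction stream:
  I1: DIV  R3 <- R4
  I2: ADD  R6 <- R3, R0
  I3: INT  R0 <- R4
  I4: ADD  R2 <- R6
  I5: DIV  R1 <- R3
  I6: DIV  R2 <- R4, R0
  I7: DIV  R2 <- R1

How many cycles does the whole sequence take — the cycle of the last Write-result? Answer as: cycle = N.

I1 -> (1, 2, 10, 11)
I2 -> (2, 12, 14, 15)  // RAW R3: wait I1 write@11
I3 -> (3, 4, 5, 13)  // WAR R0: wait I2 read@12
I4 -> (16, 17, 19, 20)  // struct: ADD busy until I2 writes@15
I5 -> (17, 18, 26, 27)
I6 -> (28, 29, 37, 38)  // struct: DIV busy until I5 writes@27
I7 -> (39, 40, 48, 49)  // struct: DIV busy until I6 writes@38

cycle = 49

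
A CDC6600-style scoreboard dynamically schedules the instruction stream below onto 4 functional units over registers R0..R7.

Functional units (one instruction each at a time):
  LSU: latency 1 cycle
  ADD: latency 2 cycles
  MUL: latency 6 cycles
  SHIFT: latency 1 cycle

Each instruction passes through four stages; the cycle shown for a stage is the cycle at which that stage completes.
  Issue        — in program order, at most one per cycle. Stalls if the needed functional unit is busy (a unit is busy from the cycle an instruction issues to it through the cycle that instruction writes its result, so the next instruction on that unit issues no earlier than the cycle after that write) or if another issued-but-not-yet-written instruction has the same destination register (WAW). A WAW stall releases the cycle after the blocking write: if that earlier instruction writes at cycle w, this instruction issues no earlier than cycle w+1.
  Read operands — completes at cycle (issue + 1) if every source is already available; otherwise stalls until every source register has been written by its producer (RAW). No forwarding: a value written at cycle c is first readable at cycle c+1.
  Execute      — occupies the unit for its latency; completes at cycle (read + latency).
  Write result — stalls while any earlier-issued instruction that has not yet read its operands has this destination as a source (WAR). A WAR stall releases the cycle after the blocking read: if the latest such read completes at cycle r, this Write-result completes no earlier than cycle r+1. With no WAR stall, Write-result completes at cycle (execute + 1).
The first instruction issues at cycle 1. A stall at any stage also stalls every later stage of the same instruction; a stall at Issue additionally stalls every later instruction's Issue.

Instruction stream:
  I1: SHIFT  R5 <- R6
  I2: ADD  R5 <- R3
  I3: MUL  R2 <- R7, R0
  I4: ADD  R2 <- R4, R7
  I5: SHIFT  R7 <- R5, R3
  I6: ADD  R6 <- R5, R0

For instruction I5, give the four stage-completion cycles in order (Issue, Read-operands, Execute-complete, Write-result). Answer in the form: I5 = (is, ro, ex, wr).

c1: issue I1 (SHIFT)
c2: I1 read-ops
c3: I1 finished on SHIFT
c4: I1→R5
c5: issue I2 (ADD)
c6: I2 read-ops, issue I3 (MUL)
c7: I3 read-ops
c8: I2 finished on ADD
c9: I2→R5
c13: I3 finished on MUL
c14: I3→R2
c15: issue I4 (ADD)
c16: I4 read-ops, issue I5 (SHIFT)
c17: I5 read-ops
c18: I4 finished on ADD, I5 finished on SHIFT
c19: I4→R2, I5→R7
c20: issue I6 (ADD)
c21: I6 read-ops
c23: I6 finished on ADD
c24: I6→R6

I5 = (16, 17, 18, 19)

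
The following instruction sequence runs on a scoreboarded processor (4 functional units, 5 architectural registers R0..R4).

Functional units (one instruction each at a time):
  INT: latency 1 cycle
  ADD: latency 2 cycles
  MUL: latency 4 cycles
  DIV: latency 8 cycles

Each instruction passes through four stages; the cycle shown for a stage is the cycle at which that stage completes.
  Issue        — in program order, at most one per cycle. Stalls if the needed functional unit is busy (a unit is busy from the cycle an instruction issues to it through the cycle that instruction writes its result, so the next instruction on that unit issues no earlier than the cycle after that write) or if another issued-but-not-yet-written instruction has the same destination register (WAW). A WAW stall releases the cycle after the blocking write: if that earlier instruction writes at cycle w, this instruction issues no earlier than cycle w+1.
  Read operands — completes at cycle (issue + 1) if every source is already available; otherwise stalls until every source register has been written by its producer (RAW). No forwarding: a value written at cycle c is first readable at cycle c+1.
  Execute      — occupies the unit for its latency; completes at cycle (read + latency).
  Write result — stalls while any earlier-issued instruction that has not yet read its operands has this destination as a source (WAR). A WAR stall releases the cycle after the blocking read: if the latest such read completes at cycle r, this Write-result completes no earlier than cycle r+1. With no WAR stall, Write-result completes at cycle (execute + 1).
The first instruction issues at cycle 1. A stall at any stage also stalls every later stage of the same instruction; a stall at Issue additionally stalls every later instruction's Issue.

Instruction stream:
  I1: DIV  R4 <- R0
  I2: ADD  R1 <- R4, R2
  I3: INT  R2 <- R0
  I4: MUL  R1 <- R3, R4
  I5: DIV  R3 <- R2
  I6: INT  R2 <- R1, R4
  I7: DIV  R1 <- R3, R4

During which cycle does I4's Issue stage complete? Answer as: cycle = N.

  I1 | 1 | 2 | 10 | 11
  I2 | 2 | 12 | 14 | 15   RAW R4: wait I1 write@11
  I3 | 3 | 4 | 5 | 13   WAR R2: wait I2 read@12
  I4 | 16 | 17 | 21 | 22   WAW R1: wait I2 write@15
  I5 | 17 | 18 | 26 | 27
  I6 | 18 | 23 | 24 | 25   RAW R1: wait I4 write@22
  I7 | 28 | 29 | 37 | 38   struct: DIV busy until I5 writes@27

cycle = 16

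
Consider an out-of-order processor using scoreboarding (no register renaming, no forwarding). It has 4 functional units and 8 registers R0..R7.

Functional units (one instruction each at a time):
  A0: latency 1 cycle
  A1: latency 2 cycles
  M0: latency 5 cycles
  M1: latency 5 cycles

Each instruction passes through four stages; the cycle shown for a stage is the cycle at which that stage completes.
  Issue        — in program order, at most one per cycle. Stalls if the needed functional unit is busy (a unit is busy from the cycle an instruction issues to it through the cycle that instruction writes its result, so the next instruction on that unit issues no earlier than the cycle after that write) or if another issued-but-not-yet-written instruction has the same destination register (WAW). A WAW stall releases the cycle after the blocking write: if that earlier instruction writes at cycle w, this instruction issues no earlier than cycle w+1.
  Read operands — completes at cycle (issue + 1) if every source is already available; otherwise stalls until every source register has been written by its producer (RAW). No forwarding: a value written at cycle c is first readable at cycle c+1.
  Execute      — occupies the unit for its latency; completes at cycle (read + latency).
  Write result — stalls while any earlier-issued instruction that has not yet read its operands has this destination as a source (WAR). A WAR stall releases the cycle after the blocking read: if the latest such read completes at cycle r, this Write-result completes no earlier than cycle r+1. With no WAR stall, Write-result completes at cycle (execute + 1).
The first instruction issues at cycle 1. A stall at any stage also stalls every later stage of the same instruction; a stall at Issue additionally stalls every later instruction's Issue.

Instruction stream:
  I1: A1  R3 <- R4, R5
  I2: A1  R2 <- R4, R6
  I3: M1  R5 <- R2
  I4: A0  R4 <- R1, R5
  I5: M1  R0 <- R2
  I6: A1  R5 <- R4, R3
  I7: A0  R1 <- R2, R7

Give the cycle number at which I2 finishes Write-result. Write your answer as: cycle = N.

cycle = 10

t=1  I1 issues→A1
t=2  I1 reads
t=4  I1 exec-done
t=5  I1 writes R3
t=6  I2 issues→A1
t=7  I2 reads, I3 issues→M1
t=8  I4 issues→A0
t=9  I2 exec-done
t=10  I2 writes R2
t=11  I3 reads
t=16  I3 exec-done
t=17  I3 writes R5
t=18  I4 reads, I5 issues→M1
t=19  I4 exec-done, I5 reads, I6 issues→A1
t=20  I4 writes R4
t=21  I6 reads, I7 issues→A0
t=22  I7 reads
t=23  I6 exec-done, I7 exec-done
t=24  I5 exec-done, I6 writes R5, I7 writes R1
t=25  I5 writes R0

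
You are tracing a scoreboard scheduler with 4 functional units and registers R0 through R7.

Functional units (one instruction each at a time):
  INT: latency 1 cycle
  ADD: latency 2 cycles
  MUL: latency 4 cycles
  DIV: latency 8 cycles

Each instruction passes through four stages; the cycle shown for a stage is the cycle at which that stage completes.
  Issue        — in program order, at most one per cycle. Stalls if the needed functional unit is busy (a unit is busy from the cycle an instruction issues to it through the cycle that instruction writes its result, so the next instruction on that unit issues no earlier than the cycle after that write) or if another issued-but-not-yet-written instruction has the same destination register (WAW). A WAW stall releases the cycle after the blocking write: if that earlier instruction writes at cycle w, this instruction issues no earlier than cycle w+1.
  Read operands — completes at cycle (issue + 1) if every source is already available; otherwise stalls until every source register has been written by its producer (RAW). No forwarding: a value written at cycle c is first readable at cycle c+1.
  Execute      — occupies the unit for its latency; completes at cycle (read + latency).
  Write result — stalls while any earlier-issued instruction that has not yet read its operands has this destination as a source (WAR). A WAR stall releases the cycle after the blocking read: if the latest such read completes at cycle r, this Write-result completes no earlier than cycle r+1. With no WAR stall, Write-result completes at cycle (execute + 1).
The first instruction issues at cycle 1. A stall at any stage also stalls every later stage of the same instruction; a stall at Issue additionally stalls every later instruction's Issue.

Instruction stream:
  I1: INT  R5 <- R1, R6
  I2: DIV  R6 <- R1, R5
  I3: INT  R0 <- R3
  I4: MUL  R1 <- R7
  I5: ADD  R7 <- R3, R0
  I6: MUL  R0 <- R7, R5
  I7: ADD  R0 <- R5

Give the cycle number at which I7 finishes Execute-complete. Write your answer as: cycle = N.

cycle = 23

cycle 1: issue I1 (INT)
cycle 2: I1 read-ops · issue I2 (DIV)
cycle 3: I1 finished on INT
cycle 4: I1→R5
cycle 5: I2 read-ops · issue I3 (INT)
cycle 6: I3 read-ops · issue I4 (MUL)
cycle 7: I3 finished on INT · I4 read-ops · issue I5 (ADD)
cycle 8: I3→R0
cycle 9: I5 read-ops
cycle 11: I4 finished on MUL · I5 finished on ADD
cycle 12: I4→R1 · I5→R7
cycle 13: I2 finished on DIV · issue I6 (MUL)
cycle 14: I2→R6 · I6 read-ops
cycle 18: I6 finished on MUL
cycle 19: I6→R0
cycle 20: issue I7 (ADD)
cycle 21: I7 read-ops
cycle 23: I7 finished on ADD
cycle 24: I7→R0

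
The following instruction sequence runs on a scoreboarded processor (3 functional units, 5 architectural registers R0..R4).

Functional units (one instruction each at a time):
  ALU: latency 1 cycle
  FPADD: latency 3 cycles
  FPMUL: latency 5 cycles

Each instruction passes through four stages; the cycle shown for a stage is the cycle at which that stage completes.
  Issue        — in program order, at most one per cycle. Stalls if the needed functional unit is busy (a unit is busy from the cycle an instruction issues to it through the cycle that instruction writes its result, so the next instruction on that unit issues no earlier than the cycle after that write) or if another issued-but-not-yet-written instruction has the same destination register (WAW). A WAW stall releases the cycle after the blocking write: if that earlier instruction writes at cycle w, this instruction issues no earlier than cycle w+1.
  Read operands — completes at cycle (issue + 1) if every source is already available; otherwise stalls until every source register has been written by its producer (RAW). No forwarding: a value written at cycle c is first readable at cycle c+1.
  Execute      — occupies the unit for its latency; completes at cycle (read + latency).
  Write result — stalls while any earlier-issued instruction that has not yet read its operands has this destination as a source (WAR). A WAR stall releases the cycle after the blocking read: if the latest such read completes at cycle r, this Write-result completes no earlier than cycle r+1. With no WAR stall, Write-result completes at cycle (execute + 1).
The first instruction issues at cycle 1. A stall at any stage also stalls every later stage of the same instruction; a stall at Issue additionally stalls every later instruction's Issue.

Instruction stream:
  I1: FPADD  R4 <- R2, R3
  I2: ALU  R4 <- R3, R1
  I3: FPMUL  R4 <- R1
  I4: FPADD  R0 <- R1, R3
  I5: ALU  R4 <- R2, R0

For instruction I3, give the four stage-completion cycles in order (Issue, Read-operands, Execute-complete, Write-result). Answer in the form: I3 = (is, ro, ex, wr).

I3 = (11, 12, 17, 18)

I1 -> (1, 2, 5, 6)
I2 -> (7, 8, 9, 10)  // WAW R4: wait I1 write@6
I3 -> (11, 12, 17, 18)  // WAW R4: wait I2 write@10
I4 -> (12, 13, 16, 17)
I5 -> (19, 20, 21, 22)  // WAW R4: wait I3 write@18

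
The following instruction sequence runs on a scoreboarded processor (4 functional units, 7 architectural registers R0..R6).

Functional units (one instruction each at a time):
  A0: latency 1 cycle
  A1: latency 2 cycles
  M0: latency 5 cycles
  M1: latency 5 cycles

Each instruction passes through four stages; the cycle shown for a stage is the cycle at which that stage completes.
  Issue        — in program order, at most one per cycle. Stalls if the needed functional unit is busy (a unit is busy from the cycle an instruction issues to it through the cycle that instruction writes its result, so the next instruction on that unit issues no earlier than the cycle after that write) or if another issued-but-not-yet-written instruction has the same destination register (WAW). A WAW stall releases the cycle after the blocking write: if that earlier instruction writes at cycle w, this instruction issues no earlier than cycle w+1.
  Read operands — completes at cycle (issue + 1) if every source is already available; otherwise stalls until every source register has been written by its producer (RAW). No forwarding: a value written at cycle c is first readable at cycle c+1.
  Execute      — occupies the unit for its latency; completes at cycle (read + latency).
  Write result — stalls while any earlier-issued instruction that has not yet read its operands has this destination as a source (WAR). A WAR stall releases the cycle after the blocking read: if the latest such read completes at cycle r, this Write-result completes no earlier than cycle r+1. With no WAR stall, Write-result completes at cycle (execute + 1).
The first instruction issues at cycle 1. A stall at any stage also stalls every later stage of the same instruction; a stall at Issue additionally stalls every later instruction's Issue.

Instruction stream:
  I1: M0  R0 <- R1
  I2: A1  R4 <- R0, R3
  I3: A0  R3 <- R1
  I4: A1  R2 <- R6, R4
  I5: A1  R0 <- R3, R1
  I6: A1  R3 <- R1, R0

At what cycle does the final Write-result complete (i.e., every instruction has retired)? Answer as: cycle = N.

cycle = 27

[I1] 1/2/7/8
[I2] 2/9/11/12  (RAW R0: wait I1 write@8)
[I3] 3/4/5/10  (WAR R3: wait I2 read@9)
[I4] 13/14/16/17  (struct: A1 busy until I2 writes@12)
[I5] 18/19/21/22  (struct: A1 busy until I4 writes@17)
[I6] 23/24/26/27  (struct: A1 busy until I5 writes@22)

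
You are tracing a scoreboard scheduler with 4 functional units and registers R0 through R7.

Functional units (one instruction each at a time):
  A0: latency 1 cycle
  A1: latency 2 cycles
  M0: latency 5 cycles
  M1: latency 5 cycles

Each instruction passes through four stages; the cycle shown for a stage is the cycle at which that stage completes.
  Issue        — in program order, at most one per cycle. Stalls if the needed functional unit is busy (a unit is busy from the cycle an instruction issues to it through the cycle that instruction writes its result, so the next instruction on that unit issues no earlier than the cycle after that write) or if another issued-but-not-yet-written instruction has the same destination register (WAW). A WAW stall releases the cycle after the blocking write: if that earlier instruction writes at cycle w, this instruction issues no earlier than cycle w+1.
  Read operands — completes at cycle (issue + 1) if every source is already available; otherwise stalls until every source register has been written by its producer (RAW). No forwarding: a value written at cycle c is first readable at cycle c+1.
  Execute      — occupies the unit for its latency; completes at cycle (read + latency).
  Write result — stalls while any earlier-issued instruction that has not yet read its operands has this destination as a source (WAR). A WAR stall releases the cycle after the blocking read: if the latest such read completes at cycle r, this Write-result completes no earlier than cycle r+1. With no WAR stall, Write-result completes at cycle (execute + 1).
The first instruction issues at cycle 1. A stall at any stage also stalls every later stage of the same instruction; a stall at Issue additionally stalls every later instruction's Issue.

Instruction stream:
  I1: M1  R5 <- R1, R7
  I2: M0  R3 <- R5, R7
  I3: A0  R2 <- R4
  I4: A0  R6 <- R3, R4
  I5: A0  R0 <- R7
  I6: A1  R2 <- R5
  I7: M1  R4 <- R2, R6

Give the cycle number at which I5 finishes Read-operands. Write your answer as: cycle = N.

[1] I1→M1
[2] I1 RO | I2→M0
[3] I3→A0
[4] I3 RO
[5] I3 EX
[6] I3 WR R2
[7] I1 EX | I4→A0
[8] I1 WR R5
[9] I2 RO
[14] I2 EX
[15] I2 WR R3
[16] I4 RO
[17] I4 EX
[18] I4 WR R6
[19] I5→A0
[20] I5 RO | I6→A1
[21] I5 EX | I6 RO | I7→M1
[22] I5 WR R0
[23] I6 EX
[24] I6 WR R2
[25] I7 RO
[30] I7 EX
[31] I7 WR R4

cycle = 20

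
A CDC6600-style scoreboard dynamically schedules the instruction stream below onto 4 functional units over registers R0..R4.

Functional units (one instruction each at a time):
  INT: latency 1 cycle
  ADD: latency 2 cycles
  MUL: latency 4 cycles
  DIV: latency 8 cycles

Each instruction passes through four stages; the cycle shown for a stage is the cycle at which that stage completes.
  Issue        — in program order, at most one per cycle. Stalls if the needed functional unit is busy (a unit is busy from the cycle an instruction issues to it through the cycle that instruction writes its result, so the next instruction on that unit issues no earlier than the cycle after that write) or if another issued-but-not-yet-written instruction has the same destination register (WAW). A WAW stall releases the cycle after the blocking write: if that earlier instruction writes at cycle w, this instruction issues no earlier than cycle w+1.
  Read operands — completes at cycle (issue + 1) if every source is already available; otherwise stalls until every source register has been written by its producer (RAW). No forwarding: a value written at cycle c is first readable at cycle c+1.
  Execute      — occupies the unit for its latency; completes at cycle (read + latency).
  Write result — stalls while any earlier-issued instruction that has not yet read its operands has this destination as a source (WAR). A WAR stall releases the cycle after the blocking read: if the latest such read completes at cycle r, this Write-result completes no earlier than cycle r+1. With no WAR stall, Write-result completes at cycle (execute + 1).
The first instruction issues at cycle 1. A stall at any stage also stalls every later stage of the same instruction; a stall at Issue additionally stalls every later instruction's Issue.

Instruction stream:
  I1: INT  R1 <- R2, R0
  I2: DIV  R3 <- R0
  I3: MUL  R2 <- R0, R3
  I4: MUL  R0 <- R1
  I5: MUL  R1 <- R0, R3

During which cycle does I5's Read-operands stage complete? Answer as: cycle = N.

cycle = 27

cycle 1: issue I1 (INT)
cycle 2: I1 read-ops, issue I2 (DIV)
cycle 3: I1 finished on INT, I2 read-ops, issue I3 (MUL)
cycle 4: I1→R1
cycle 11: I2 finished on DIV
cycle 12: I2→R3
cycle 13: I3 read-ops
cycle 17: I3 finished on MUL
cycle 18: I3→R2
cycle 19: issue I4 (MUL)
cycle 20: I4 read-ops
cycle 24: I4 finished on MUL
cycle 25: I4→R0
cycle 26: issue I5 (MUL)
cycle 27: I5 read-ops
cycle 31: I5 finished on MUL
cycle 32: I5→R1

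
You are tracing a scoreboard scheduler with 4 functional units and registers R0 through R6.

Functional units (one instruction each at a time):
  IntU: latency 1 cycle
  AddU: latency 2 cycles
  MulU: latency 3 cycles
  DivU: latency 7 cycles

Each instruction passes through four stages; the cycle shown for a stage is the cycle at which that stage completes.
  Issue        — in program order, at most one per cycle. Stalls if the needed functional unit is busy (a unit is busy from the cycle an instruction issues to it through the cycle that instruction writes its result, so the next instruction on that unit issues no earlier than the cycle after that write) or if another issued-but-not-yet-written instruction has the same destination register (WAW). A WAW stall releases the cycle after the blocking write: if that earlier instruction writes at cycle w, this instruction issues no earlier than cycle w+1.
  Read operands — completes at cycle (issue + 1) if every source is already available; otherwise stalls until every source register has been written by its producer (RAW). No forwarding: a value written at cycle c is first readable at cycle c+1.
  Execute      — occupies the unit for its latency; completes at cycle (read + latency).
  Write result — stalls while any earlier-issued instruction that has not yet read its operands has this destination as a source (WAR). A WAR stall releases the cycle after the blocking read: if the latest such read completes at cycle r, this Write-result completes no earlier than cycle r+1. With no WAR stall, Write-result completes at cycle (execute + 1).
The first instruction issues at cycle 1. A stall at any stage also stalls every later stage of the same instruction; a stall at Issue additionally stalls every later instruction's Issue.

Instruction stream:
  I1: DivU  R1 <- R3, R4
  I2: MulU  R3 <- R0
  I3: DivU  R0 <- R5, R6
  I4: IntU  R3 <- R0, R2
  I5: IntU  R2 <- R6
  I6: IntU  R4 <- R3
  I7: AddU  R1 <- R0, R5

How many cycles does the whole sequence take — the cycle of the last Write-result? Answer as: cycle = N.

cycle = 33

cycle 1: I1→DivU
cycle 2: I1 RO | I2→MulU
cycle 3: I2 RO
cycle 6: I2 EX
cycle 7: I2 WR R3
cycle 9: I1 EX
cycle 10: I1 WR R1
cycle 11: I3→DivU
cycle 12: I3 RO | I4→IntU
cycle 19: I3 EX
cycle 20: I3 WR R0
cycle 21: I4 RO
cycle 22: I4 EX
cycle 23: I4 WR R3
cycle 24: I5→IntU
cycle 25: I5 RO
cycle 26: I5 EX
cycle 27: I5 WR R2
cycle 28: I6→IntU
cycle 29: I6 RO | I7→AddU
cycle 30: I6 EX | I7 RO
cycle 31: I6 WR R4
cycle 32: I7 EX
cycle 33: I7 WR R1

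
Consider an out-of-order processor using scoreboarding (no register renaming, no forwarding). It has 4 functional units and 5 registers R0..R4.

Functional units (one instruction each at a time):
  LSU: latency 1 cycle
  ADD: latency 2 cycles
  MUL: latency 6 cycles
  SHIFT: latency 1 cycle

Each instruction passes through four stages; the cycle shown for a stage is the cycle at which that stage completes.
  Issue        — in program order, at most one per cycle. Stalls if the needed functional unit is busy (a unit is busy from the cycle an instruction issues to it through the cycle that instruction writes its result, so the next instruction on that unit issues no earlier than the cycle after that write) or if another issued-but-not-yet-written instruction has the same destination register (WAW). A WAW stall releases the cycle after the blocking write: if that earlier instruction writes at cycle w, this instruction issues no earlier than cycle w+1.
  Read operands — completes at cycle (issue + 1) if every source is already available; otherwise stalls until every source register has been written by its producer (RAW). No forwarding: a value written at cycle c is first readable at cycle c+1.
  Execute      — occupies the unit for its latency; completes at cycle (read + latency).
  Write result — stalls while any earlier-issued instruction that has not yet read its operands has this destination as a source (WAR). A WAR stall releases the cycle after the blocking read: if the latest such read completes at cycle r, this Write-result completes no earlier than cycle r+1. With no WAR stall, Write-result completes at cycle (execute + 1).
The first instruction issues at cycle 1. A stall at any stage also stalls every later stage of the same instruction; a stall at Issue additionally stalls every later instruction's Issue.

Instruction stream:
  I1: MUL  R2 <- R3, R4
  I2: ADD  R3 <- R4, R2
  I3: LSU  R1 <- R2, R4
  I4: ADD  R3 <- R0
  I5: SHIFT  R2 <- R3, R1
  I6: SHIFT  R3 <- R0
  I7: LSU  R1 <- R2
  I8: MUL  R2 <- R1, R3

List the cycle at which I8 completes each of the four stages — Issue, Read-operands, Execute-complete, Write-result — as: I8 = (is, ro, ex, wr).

I8 = (24, 27, 33, 34)

c1: I1→MUL
c2: I1 RO | I2→ADD
c3: I3→LSU
c8: I1 EX
c9: I1 WR R2
c10: I2 RO | I3 RO
c11: I3 EX
c12: I2 EX | I3 WR R1
c13: I2 WR R3
c14: I4→ADD
c15: I4 RO | I5→SHIFT
c17: I4 EX
c18: I4 WR R3
c19: I5 RO
c20: I5 EX
c21: I5 WR R2
c22: I6→SHIFT
c23: I6 RO | I7→LSU
c24: I6 EX | I7 RO | I8→MUL
c25: I6 WR R3 | I7 EX
c26: I7 WR R1
c27: I8 RO
c33: I8 EX
c34: I8 WR R2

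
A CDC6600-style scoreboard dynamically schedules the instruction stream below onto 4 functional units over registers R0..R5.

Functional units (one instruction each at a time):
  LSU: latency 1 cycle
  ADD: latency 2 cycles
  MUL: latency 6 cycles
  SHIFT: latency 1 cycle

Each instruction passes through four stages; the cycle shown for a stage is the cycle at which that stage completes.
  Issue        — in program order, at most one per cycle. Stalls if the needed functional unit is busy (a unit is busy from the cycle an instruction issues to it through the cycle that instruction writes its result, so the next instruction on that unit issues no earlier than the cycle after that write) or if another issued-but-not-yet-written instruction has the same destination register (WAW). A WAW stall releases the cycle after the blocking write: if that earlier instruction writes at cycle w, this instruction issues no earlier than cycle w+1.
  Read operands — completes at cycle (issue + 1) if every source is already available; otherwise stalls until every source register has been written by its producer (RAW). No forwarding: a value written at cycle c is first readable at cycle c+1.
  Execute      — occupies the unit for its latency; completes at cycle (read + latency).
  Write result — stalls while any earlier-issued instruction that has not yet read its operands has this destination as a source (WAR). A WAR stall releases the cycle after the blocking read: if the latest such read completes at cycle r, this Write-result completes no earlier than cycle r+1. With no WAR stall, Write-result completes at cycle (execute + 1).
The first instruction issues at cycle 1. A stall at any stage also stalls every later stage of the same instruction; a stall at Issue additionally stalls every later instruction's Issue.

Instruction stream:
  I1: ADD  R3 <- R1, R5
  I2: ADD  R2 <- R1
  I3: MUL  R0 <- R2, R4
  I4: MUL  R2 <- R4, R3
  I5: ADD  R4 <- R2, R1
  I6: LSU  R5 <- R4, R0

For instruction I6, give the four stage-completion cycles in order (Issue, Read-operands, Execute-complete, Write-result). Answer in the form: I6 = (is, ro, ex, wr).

I6 = (21, 32, 33, 34)

  I1 | 1 | 2 | 4 | 5
  I2 | 6 | 7 | 9 | 10   struct: ADD busy until I1 writes@5
  I3 | 7 | 11 | 17 | 18   RAW R2: wait I2 write@10
  I4 | 19 | 20 | 26 | 27   struct: MUL busy until I3 writes@18
  I5 | 20 | 28 | 30 | 31   RAW R2: wait I4 write@27
  I6 | 21 | 32 | 33 | 34   RAW R4: wait I5 write@31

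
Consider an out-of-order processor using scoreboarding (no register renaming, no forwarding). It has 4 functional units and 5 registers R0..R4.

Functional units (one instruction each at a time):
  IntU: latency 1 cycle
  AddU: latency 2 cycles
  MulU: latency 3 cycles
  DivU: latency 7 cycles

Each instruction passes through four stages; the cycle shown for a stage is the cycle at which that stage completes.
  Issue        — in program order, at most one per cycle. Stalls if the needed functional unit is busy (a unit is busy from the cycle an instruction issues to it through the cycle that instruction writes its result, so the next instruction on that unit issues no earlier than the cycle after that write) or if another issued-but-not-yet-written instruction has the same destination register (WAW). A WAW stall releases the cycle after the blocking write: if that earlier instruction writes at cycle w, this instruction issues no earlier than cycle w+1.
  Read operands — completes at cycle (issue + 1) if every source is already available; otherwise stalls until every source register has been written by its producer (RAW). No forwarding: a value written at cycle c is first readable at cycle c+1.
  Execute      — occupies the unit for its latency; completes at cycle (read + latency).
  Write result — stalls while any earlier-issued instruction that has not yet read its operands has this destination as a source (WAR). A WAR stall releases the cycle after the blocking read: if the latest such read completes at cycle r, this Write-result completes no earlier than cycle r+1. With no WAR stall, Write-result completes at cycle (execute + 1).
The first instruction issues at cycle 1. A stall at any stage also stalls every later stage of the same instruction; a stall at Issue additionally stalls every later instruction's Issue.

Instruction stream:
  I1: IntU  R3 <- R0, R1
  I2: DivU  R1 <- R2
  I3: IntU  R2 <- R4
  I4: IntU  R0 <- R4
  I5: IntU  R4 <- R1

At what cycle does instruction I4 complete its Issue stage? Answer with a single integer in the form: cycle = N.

cycle = 9

c1: I1 issues→IntU
c2: I1 reads · I2 issues→DivU
c3: I1 exec-done · I2 reads
c4: I1 writes R3
c5: I3 issues→IntU
c6: I3 reads
c7: I3 exec-done
c8: I3 writes R2
c9: I4 issues→IntU
c10: I2 exec-done · I4 reads
c11: I2 writes R1 · I4 exec-done
c12: I4 writes R0
c13: I5 issues→IntU
c14: I5 reads
c15: I5 exec-done
c16: I5 writes R4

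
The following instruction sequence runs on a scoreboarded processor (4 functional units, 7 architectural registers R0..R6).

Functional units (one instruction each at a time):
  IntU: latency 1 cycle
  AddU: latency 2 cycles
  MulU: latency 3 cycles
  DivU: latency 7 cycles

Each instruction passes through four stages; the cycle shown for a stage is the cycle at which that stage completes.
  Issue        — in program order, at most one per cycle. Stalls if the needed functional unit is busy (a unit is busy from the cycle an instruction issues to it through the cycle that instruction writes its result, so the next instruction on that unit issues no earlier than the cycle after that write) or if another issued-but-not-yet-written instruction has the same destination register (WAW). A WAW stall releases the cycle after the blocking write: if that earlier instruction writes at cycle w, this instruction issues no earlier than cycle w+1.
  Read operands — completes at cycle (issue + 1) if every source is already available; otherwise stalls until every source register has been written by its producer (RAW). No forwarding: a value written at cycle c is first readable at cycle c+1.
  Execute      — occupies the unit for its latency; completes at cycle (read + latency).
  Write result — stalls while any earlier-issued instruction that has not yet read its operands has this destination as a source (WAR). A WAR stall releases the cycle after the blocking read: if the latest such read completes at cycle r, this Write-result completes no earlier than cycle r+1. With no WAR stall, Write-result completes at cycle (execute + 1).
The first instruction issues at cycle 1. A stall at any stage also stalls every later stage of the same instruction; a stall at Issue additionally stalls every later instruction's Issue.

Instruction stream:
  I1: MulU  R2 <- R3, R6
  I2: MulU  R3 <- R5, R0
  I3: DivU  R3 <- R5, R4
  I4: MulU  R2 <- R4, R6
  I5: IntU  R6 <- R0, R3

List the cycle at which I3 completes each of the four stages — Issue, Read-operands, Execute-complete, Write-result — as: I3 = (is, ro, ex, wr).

I3 = (13, 14, 21, 22)

t=1  I1→MulU
t=2  I1 RO
t=5  I1 EX
t=6  I1 WR R2
t=7  I2→MulU
t=8  I2 RO
t=11  I2 EX
t=12  I2 WR R3
t=13  I3→DivU
t=14  I3 RO | I4→MulU
t=15  I4 RO | I5→IntU
t=18  I4 EX
t=19  I4 WR R2
t=21  I3 EX
t=22  I3 WR R3
t=23  I5 RO
t=24  I5 EX
t=25  I5 WR R6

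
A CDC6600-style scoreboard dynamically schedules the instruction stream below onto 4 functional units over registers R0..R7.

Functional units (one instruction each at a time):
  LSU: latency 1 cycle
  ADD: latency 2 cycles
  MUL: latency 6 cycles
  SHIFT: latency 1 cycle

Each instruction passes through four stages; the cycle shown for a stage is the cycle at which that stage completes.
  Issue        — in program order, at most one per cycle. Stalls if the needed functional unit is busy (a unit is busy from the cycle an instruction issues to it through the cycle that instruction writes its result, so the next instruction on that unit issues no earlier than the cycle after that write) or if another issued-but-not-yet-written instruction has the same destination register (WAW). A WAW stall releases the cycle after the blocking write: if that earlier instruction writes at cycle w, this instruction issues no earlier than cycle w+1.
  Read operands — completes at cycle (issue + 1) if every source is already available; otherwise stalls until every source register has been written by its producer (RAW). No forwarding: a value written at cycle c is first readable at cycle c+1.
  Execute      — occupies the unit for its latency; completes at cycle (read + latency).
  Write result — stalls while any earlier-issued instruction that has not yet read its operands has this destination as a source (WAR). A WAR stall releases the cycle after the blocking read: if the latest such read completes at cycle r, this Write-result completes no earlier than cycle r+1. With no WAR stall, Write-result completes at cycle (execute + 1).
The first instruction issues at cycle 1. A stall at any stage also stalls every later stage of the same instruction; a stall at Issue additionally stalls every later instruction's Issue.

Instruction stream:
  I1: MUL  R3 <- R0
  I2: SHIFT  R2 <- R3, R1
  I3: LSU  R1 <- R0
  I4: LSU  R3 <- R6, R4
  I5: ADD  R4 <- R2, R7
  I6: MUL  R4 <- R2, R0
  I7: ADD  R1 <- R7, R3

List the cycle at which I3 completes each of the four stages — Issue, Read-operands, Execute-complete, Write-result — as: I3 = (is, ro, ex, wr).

1) issue 1, read 2, done 8, write 9
2) issue 2, read 10, done 11, write 12  <RAW R3: wait I1 write@9>
3) issue 3, read 4, done 5, write 11  <WAR R1: wait I2 read@10>
4) issue 12, read 13, done 14, write 15  <struct: LSU busy until I3 writes@11>
5) issue 13, read 14, done 16, write 17
6) issue 18, read 19, done 25, write 26  <WAW R4: wait I5 write@17>
7) issue 19, read 20, done 22, write 23

I3 = (3, 4, 5, 11)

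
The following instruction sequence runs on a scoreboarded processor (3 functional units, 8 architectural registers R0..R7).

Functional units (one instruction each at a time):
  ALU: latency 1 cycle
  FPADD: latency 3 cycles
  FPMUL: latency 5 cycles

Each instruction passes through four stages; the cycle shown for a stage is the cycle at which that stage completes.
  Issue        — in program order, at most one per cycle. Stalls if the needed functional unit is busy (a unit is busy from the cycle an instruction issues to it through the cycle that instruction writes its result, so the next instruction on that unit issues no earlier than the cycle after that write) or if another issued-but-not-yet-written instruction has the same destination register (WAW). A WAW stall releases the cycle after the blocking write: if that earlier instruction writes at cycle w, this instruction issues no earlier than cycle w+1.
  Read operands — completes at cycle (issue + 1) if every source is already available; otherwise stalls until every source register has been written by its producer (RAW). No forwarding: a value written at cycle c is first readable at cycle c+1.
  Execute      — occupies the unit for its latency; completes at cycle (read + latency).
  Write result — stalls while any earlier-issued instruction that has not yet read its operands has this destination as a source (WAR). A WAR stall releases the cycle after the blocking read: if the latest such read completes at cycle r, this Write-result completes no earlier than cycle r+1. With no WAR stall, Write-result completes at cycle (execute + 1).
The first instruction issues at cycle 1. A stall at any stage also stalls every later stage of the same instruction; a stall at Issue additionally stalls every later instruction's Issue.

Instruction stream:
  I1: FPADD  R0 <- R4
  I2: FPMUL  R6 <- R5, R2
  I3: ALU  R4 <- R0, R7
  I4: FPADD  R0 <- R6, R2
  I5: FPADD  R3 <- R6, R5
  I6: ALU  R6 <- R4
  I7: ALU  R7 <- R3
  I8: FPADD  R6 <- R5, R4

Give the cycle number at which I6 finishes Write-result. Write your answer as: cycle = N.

cycle = 19

  I1 | 1 | 2 | 5 | 6
  I2 | 2 | 3 | 8 | 9
  I3 | 3 | 7 | 8 | 9   RAW R0: wait I1 write@6
  I4 | 7 | 10 | 13 | 14   struct: FPADD busy until I1 writes@6 · RAW R6: wait I2 write@9
  I5 | 15 | 16 | 19 | 20   struct: FPADD busy until I4 writes@14
  I6 | 16 | 17 | 18 | 19
  I7 | 20 | 21 | 22 | 23   struct: ALU busy until I6 writes@19
  I8 | 21 | 22 | 25 | 26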